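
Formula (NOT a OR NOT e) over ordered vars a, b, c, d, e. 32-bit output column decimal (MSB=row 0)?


Formula: (NOT a OR NOT e) over a, b, c, d, e (32 rows)
Evaluate each row (bits = a,b,c,d,e, MSB first):
  row 0 [00000]: (NOT 0 OR NOT 0) -> 1
  row 1 [00001]: (NOT 0 OR NOT 1) -> 1
  row 2 [00010]: (NOT 0 OR NOT 0) -> 1
  row 3 [00011]: (NOT 0 OR NOT 1) -> 1
  row 4 [00100]: (NOT 0 OR NOT 0) -> 1
  row 5 [00101]: (NOT 0 OR NOT 1) -> 1
  row 6 [00110]: (NOT 0 OR NOT 0) -> 1
  row 7 [00111]: (NOT 0 OR NOT 1) -> 1
  row 8 [01000]: (NOT 0 OR NOT 0) -> 1
  row 9 [01001]: (NOT 0 OR NOT 1) -> 1
  row 10 [01010]: (NOT 0 OR NOT 0) -> 1
  row 11 [01011]: (NOT 0 OR NOT 1) -> 1
  row 12 [01100]: (NOT 0 OR NOT 0) -> 1
  row 13 [01101]: (NOT 0 OR NOT 1) -> 1
  row 14 [01110]: (NOT 0 OR NOT 0) -> 1
  row 15 [01111]: (NOT 0 OR NOT 1) -> 1
  row 16 [10000]: (NOT 1 OR NOT 0) -> 1
  row 17 [10001]: (NOT 1 OR NOT 1) -> 0
  row 18 [10010]: (NOT 1 OR NOT 0) -> 1
  row 19 [10011]: (NOT 1 OR NOT 1) -> 0
  row 20 [10100]: (NOT 1 OR NOT 0) -> 1
  row 21 [10101]: (NOT 1 OR NOT 1) -> 0
  row 22 [10110]: (NOT 1 OR NOT 0) -> 1
  row 23 [10111]: (NOT 1 OR NOT 1) -> 0
  row 24 [11000]: (NOT 1 OR NOT 0) -> 1
  row 25 [11001]: (NOT 1 OR NOT 1) -> 0
  row 26 [11010]: (NOT 1 OR NOT 0) -> 1
  row 27 [11011]: (NOT 1 OR NOT 1) -> 0
  row 28 [11100]: (NOT 1 OR NOT 0) -> 1
  row 29 [11101]: (NOT 1 OR NOT 1) -> 0
  row 30 [11110]: (NOT 1 OR NOT 0) -> 1
  row 31 [11111]: (NOT 1 OR NOT 1) -> 0
Full result column, 4 rows per line (a,b,c fixed per line; d,e runs 00..11 left to right):
  rows 0-3 [a,b,c=000]: 1111  = hex F
  rows 4-7 [a,b,c=001]: 1111  = hex F
  rows 8-11 [a,b,c=010]: 1111  = hex F
  rows 12-15 [a,b,c=011]: 1111  = hex F
  rows 16-19 [a,b,c=100]: 1010  = hex A
  rows 20-23 [a,b,c=101]: 1010  = hex A
  rows 24-27 [a,b,c=110]: 1010  = hex A
  rows 28-31 [a,b,c=111]: 1010  = hex A
Output column (row 0 .. row 31) = 11111111111111111010101010101010
Output column grouped in 4s = 1111 1111 1111 1111 1010 1010 1010 1010 = 0xFFFFAAAA
Convert to decimal digit by digit (value = value*16 + digit):
  F -> 15
  15*16 + 15 (F) = 255
  255*16 + 15 (F) = 4095
  4095*16 + 15 (F) = 65535
  65535*16 + 10 (A) = 1048570
  1048570*16 + 10 (A) = 16777130
  16777130*16 + 10 (A) = 268434090
  268434090*16 + 10 (A) = 4294945450
Decimal = 4294945450

4294945450


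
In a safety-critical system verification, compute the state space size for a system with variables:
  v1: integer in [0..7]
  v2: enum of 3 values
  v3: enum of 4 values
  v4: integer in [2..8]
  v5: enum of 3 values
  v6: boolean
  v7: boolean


State space = product of domain sizes of all variables.
Domain sizes:
  v1 (integer in [0..7]): 8
  v2 (enum of 3 values): 3
  v3 (enum of 4 values): 4
  v4 (integer in [2..8]): 7
  v5 (enum of 3 values): 3
  v6 (boolean): 2
  v7 (boolean): 2
Product = 8 * 3 * 4 * 7 * 3 * 2 * 2 = 8064

8064


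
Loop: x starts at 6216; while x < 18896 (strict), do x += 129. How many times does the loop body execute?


Step 1: x goes from 6216 toward 18896 by 129; the body runs while x<18896, so iterations = ceil((bound-start)/step)
Step 2: Distance=12680
Step 3: ceil(12680/129)=99

99


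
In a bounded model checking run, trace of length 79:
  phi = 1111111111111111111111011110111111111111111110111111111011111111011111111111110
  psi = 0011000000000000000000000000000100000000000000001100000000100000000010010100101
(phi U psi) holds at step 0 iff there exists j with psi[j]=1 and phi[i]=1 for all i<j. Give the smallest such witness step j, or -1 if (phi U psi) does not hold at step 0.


(phi U psi) at 0: need smallest j with psi[j]=1 and phi[i]=1 for all i in [0,j).
Scan from step 0:
  step 0: phi=1, psi=0 -> continue
  step 1: phi=1, psi=0 -> continue
  step 2: psi=1 and phi held for [0,2) -> witness found
Witness step = 2

2


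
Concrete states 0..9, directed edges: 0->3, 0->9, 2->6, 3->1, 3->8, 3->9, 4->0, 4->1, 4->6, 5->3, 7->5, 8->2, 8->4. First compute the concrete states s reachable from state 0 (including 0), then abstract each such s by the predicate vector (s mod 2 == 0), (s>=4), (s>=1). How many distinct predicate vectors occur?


BFS from 0:
Concrete reachable: {0, 1, 2, 3, 4, 6, 8, 9}
Abstract via predicates (s mod 2 == 0), (s>=4), (s>=1):
  (0,0,1) <- {1, 3}
  (0,1,1) <- {9}
  (1,0,0) <- {0}
  (1,0,1) <- {2}
  (1,1,1) <- {4, 6, 8}
Distinct abstract states = 5

5


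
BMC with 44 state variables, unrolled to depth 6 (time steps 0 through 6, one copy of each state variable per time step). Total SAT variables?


BMC unrolls to depth k, creating one copy of each state var for steps 0..k.
Step count = 6 + 1 = 7 (steps 0 through 6)
Vars per step = 44
Total = 44 * 7 = 308

308


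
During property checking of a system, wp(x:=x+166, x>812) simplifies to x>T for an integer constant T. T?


Formula: wp(x:=E, P) = P[E/x] (substitute E for x in postcondition)
Step 1: Postcondition: x>812
Step 2: Substitute x+166 for x: x+166>812
Step 3: Solve for x: x > 812-166 = 646

646


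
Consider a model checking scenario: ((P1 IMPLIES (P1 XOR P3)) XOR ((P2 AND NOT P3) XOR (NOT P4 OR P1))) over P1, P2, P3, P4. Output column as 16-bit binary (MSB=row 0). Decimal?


Formula: ((P1 IMPLIES (P1 XOR P3)) XOR ((P2 AND NOT P3) XOR (NOT P4 OR P1))) over P1, P2, P3, P4 (16 rows)
Evaluate each row (bits = P1,P2,P3,P4, MSB first):
  row 0 [0000]: ((0 IMPLIES (0 XOR 0)) XOR ((0 AND NOT 0) XOR (NOT 0 OR 0))) -> 0
  row 1 [0001]: ((0 IMPLIES (0 XOR 0)) XOR ((0 AND NOT 0) XOR (NOT 1 OR 0))) -> 1
  row 2 [0010]: ((0 IMPLIES (0 XOR 1)) XOR ((0 AND NOT 1) XOR (NOT 0 OR 0))) -> 0
  row 3 [0011]: ((0 IMPLIES (0 XOR 1)) XOR ((0 AND NOT 1) XOR (NOT 1 OR 0))) -> 1
  row 4 [0100]: ((0 IMPLIES (0 XOR 0)) XOR ((1 AND NOT 0) XOR (NOT 0 OR 0))) -> 1
  row 5 [0101]: ((0 IMPLIES (0 XOR 0)) XOR ((1 AND NOT 0) XOR (NOT 1 OR 0))) -> 0
  row 6 [0110]: ((0 IMPLIES (0 XOR 1)) XOR ((1 AND NOT 1) XOR (NOT 0 OR 0))) -> 0
  row 7 [0111]: ((0 IMPLIES (0 XOR 1)) XOR ((1 AND NOT 1) XOR (NOT 1 OR 0))) -> 1
  row 8 [1000]: ((1 IMPLIES (1 XOR 0)) XOR ((0 AND NOT 0) XOR (NOT 0 OR 1))) -> 0
  row 9 [1001]: ((1 IMPLIES (1 XOR 0)) XOR ((0 AND NOT 0) XOR (NOT 1 OR 1))) -> 0
  row 10 [1010]: ((1 IMPLIES (1 XOR 1)) XOR ((0 AND NOT 1) XOR (NOT 0 OR 1))) -> 1
  row 11 [1011]: ((1 IMPLIES (1 XOR 1)) XOR ((0 AND NOT 1) XOR (NOT 1 OR 1))) -> 1
  row 12 [1100]: ((1 IMPLIES (1 XOR 0)) XOR ((1 AND NOT 0) XOR (NOT 0 OR 1))) -> 1
  row 13 [1101]: ((1 IMPLIES (1 XOR 0)) XOR ((1 AND NOT 0) XOR (NOT 1 OR 1))) -> 1
  row 14 [1110]: ((1 IMPLIES (1 XOR 1)) XOR ((1 AND NOT 1) XOR (NOT 0 OR 1))) -> 1
  row 15 [1111]: ((1 IMPLIES (1 XOR 1)) XOR ((1 AND NOT 1) XOR (NOT 1 OR 1))) -> 1
Full result column, 4 rows per line (P1,P2 fixed per line; P3,P4 runs 00..11 left to right):
  rows 0-3 [P1,P2=00]: 0101  = hex 5
  rows 4-7 [P1,P2=01]: 1001  = hex 9
  rows 8-11 [P1,P2=10]: 0011  = hex 3
  rows 12-15 [P1,P2=11]: 1111  = hex F
Output column (row 0 .. row 15) = 0101100100111111
Output column grouped in 4s = 0101 1001 0011 1111 = 0x593F
Convert to decimal digit by digit (value = value*16 + digit):
  5 -> 5
  5*16 + 9 = 89
  89*16 + 3 = 1427
  1427*16 + 15 (F) = 22847
Decimal = 22847

22847


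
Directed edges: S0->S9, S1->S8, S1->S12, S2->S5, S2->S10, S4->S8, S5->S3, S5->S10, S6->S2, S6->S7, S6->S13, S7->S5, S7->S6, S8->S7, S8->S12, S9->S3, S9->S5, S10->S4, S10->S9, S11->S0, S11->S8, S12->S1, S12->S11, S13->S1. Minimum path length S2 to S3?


BFS layer-by-layer from S2:
  dist 0: {S2}
  dist 1: {S5, S10}
  dist 2: {S3, S4, S9}
  -> S3 reached at distance 2
Shortest path length = 2

2


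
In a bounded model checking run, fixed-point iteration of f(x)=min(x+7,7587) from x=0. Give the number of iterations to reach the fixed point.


Step 1: x=0, cap=7587, increment=7
Step 2: x grows by 7 each step until capped at 7587; fixed point is x=7587
Step 3: iterations = ceil(7587/7) = 1084

1084


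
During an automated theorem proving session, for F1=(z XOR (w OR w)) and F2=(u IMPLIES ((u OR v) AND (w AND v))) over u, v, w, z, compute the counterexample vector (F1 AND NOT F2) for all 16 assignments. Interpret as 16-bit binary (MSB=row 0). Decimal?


F1 = (z XOR (w OR w))
F2 = (u IMPLIES ((u OR v) AND (w AND v)))
Counterexample to F1=>F2 is where F1=1 and F2=0.
Evaluate each row (bits = u,v,w,z, MSB first):
  row 0 [0000]: F1=0 F2=1 -> F1&~F2 -> 0
  row 1 [0001]: F1=1 F2=1 -> F1&~F2 -> 0
  row 2 [0010]: F1=1 F2=1 -> F1&~F2 -> 0
  row 3 [0011]: F1=0 F2=1 -> F1&~F2 -> 0
  row 4 [0100]: F1=0 F2=1 -> F1&~F2 -> 0
  row 5 [0101]: F1=1 F2=1 -> F1&~F2 -> 0
  row 6 [0110]: F1=1 F2=1 -> F1&~F2 -> 0
  row 7 [0111]: F1=0 F2=1 -> F1&~F2 -> 0
  row 8 [1000]: F1=0 F2=0 -> F1&~F2 -> 0
  row 9 [1001]: F1=1 F2=0 -> F1&~F2 -> 1
  row 10 [1010]: F1=1 F2=0 -> F1&~F2 -> 1
  row 11 [1011]: F1=0 F2=0 -> F1&~F2 -> 0
  row 12 [1100]: F1=0 F2=0 -> F1&~F2 -> 0
  row 13 [1101]: F1=1 F2=0 -> F1&~F2 -> 1
  row 14 [1110]: F1=1 F2=1 -> F1&~F2 -> 0
  row 15 [1111]: F1=0 F2=1 -> F1&~F2 -> 0
Full result column, 4 rows per line (u,v fixed per line; w,z runs 00..11 left to right):
  rows 0-3 [u,v=00]: 0000  = hex 0
  rows 4-7 [u,v=01]: 0000  = hex 0
  rows 8-11 [u,v=10]: 0110  = hex 6
  rows 12-15 [u,v=11]: 0100  = hex 4
Counterexample vector (row 0 .. row 15) = 0000000001100100
Output column grouped in 4s = 0000 0000 0110 0100 = 0x0064
Convert to decimal digit by digit (value = value*16 + digit):
  0 -> 0
  0*16 + 0 = 0
  0*16 + 6 = 6
  6*16 + 4 = 100
Decimal = 100

100


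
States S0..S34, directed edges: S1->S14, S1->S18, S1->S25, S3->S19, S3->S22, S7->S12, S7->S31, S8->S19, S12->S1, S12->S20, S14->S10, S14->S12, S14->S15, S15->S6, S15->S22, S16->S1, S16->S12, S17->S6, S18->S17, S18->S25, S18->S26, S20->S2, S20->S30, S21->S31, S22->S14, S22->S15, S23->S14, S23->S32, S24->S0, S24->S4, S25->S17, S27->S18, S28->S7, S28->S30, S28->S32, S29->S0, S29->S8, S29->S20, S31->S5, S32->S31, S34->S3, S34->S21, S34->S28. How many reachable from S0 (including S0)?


BFS from S0:
  layer 0: {S0}
Reachable set: {S0}
Count = 1

1


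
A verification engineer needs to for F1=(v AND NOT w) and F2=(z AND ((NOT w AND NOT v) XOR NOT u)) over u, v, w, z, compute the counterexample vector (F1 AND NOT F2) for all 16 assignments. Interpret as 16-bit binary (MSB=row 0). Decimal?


F1 = (v AND NOT w)
F2 = (z AND ((NOT w AND NOT v) XOR NOT u))
Counterexample to F1=>F2 is where F1=1 and F2=0.
Evaluate each row (bits = u,v,w,z, MSB first):
  row 0 [0000]: F1=0 F2=0 -> F1&~F2 -> 0
  row 1 [0001]: F1=0 F2=0 -> F1&~F2 -> 0
  row 2 [0010]: F1=0 F2=0 -> F1&~F2 -> 0
  row 3 [0011]: F1=0 F2=1 -> F1&~F2 -> 0
  row 4 [0100]: F1=1 F2=0 -> F1&~F2 -> 1
  row 5 [0101]: F1=1 F2=1 -> F1&~F2 -> 0
  row 6 [0110]: F1=0 F2=0 -> F1&~F2 -> 0
  row 7 [0111]: F1=0 F2=1 -> F1&~F2 -> 0
  row 8 [1000]: F1=0 F2=0 -> F1&~F2 -> 0
  row 9 [1001]: F1=0 F2=1 -> F1&~F2 -> 0
  row 10 [1010]: F1=0 F2=0 -> F1&~F2 -> 0
  row 11 [1011]: F1=0 F2=0 -> F1&~F2 -> 0
  row 12 [1100]: F1=1 F2=0 -> F1&~F2 -> 1
  row 13 [1101]: F1=1 F2=0 -> F1&~F2 -> 1
  row 14 [1110]: F1=0 F2=0 -> F1&~F2 -> 0
  row 15 [1111]: F1=0 F2=0 -> F1&~F2 -> 0
Full result column, 4 rows per line (u,v fixed per line; w,z runs 00..11 left to right):
  rows 0-3 [u,v=00]: 0000  = hex 0
  rows 4-7 [u,v=01]: 1000  = hex 8
  rows 8-11 [u,v=10]: 0000  = hex 0
  rows 12-15 [u,v=11]: 1100  = hex C
Counterexample vector (row 0 .. row 15) = 0000100000001100
Output column grouped in 4s = 0000 1000 0000 1100 = 0x080C
Convert to decimal digit by digit (value = value*16 + digit):
  0 -> 0
  0*16 + 8 = 8
  8*16 + 0 = 128
  128*16 + 12 (C) = 2060
Decimal = 2060

2060


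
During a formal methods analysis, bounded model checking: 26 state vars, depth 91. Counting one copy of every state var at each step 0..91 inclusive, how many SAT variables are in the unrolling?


BMC unrolls to depth k, creating one copy of each state var for steps 0..k.
Step count = 91 + 1 = 92 (steps 0 through 91)
Vars per step = 26
Total = 26 * 92 = 2392

2392


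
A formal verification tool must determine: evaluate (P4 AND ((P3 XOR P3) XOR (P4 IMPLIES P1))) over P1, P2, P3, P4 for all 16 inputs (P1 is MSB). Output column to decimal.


Formula: (P4 AND ((P3 XOR P3) XOR (P4 IMPLIES P1))) over P1, P2, P3, P4 (16 rows)
Evaluate each row (bits = P1,P2,P3,P4, MSB first):
  row 0 [0000]: (0 AND ((0 XOR 0) XOR (0 IMPLIES 0))) -> 0
  row 1 [0001]: (1 AND ((0 XOR 0) XOR (1 IMPLIES 0))) -> 0
  row 2 [0010]: (0 AND ((1 XOR 1) XOR (0 IMPLIES 0))) -> 0
  row 3 [0011]: (1 AND ((1 XOR 1) XOR (1 IMPLIES 0))) -> 0
  row 4 [0100]: (0 AND ((0 XOR 0) XOR (0 IMPLIES 0))) -> 0
  row 5 [0101]: (1 AND ((0 XOR 0) XOR (1 IMPLIES 0))) -> 0
  row 6 [0110]: (0 AND ((1 XOR 1) XOR (0 IMPLIES 0))) -> 0
  row 7 [0111]: (1 AND ((1 XOR 1) XOR (1 IMPLIES 0))) -> 0
  row 8 [1000]: (0 AND ((0 XOR 0) XOR (0 IMPLIES 1))) -> 0
  row 9 [1001]: (1 AND ((0 XOR 0) XOR (1 IMPLIES 1))) -> 1
  row 10 [1010]: (0 AND ((1 XOR 1) XOR (0 IMPLIES 1))) -> 0
  row 11 [1011]: (1 AND ((1 XOR 1) XOR (1 IMPLIES 1))) -> 1
  row 12 [1100]: (0 AND ((0 XOR 0) XOR (0 IMPLIES 1))) -> 0
  row 13 [1101]: (1 AND ((0 XOR 0) XOR (1 IMPLIES 1))) -> 1
  row 14 [1110]: (0 AND ((1 XOR 1) XOR (0 IMPLIES 1))) -> 0
  row 15 [1111]: (1 AND ((1 XOR 1) XOR (1 IMPLIES 1))) -> 1
Full result column, 4 rows per line (P1,P2 fixed per line; P3,P4 runs 00..11 left to right):
  rows 0-3 [P1,P2=00]: 0000  = hex 0
  rows 4-7 [P1,P2=01]: 0000  = hex 0
  rows 8-11 [P1,P2=10]: 0101  = hex 5
  rows 12-15 [P1,P2=11]: 0101  = hex 5
Output column (row 0 .. row 15) = 0000000001010101
Output column grouped in 4s = 0000 0000 0101 0101 = 0x0055
Convert to decimal digit by digit (value = value*16 + digit):
  0 -> 0
  0*16 + 0 = 0
  0*16 + 5 = 5
  5*16 + 5 = 85
Decimal = 85

85


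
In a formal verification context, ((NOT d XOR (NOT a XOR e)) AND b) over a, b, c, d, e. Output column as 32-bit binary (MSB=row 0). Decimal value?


Formula: ((NOT d XOR (NOT a XOR e)) AND b) over a, b, c, d, e (32 rows)
Evaluate each row (bits = a,b,c,d,e, MSB first):
  row 0 [00000]: ((NOT 0 XOR (NOT 0 XOR 0)) AND 0) -> 0
  row 1 [00001]: ((NOT 0 XOR (NOT 0 XOR 1)) AND 0) -> 0
  row 2 [00010]: ((NOT 1 XOR (NOT 0 XOR 0)) AND 0) -> 0
  row 3 [00011]: ((NOT 1 XOR (NOT 0 XOR 1)) AND 0) -> 0
  row 4 [00100]: ((NOT 0 XOR (NOT 0 XOR 0)) AND 0) -> 0
  row 5 [00101]: ((NOT 0 XOR (NOT 0 XOR 1)) AND 0) -> 0
  row 6 [00110]: ((NOT 1 XOR (NOT 0 XOR 0)) AND 0) -> 0
  row 7 [00111]: ((NOT 1 XOR (NOT 0 XOR 1)) AND 0) -> 0
  row 8 [01000]: ((NOT 0 XOR (NOT 0 XOR 0)) AND 1) -> 0
  row 9 [01001]: ((NOT 0 XOR (NOT 0 XOR 1)) AND 1) -> 1
  row 10 [01010]: ((NOT 1 XOR (NOT 0 XOR 0)) AND 1) -> 1
  row 11 [01011]: ((NOT 1 XOR (NOT 0 XOR 1)) AND 1) -> 0
  row 12 [01100]: ((NOT 0 XOR (NOT 0 XOR 0)) AND 1) -> 0
  row 13 [01101]: ((NOT 0 XOR (NOT 0 XOR 1)) AND 1) -> 1
  row 14 [01110]: ((NOT 1 XOR (NOT 0 XOR 0)) AND 1) -> 1
  row 15 [01111]: ((NOT 1 XOR (NOT 0 XOR 1)) AND 1) -> 0
  row 16 [10000]: ((NOT 0 XOR (NOT 1 XOR 0)) AND 0) -> 0
  row 17 [10001]: ((NOT 0 XOR (NOT 1 XOR 1)) AND 0) -> 0
  row 18 [10010]: ((NOT 1 XOR (NOT 1 XOR 0)) AND 0) -> 0
  row 19 [10011]: ((NOT 1 XOR (NOT 1 XOR 1)) AND 0) -> 0
  row 20 [10100]: ((NOT 0 XOR (NOT 1 XOR 0)) AND 0) -> 0
  row 21 [10101]: ((NOT 0 XOR (NOT 1 XOR 1)) AND 0) -> 0
  row 22 [10110]: ((NOT 1 XOR (NOT 1 XOR 0)) AND 0) -> 0
  row 23 [10111]: ((NOT 1 XOR (NOT 1 XOR 1)) AND 0) -> 0
  row 24 [11000]: ((NOT 0 XOR (NOT 1 XOR 0)) AND 1) -> 1
  row 25 [11001]: ((NOT 0 XOR (NOT 1 XOR 1)) AND 1) -> 0
  row 26 [11010]: ((NOT 1 XOR (NOT 1 XOR 0)) AND 1) -> 0
  row 27 [11011]: ((NOT 1 XOR (NOT 1 XOR 1)) AND 1) -> 1
  row 28 [11100]: ((NOT 0 XOR (NOT 1 XOR 0)) AND 1) -> 1
  row 29 [11101]: ((NOT 0 XOR (NOT 1 XOR 1)) AND 1) -> 0
  row 30 [11110]: ((NOT 1 XOR (NOT 1 XOR 0)) AND 1) -> 0
  row 31 [11111]: ((NOT 1 XOR (NOT 1 XOR 1)) AND 1) -> 1
Full result column, 4 rows per line (a,b,c fixed per line; d,e runs 00..11 left to right):
  rows 0-3 [a,b,c=000]: 0000  = hex 0
  rows 4-7 [a,b,c=001]: 0000  = hex 0
  rows 8-11 [a,b,c=010]: 0110  = hex 6
  rows 12-15 [a,b,c=011]: 0110  = hex 6
  rows 16-19 [a,b,c=100]: 0000  = hex 0
  rows 20-23 [a,b,c=101]: 0000  = hex 0
  rows 24-27 [a,b,c=110]: 1001  = hex 9
  rows 28-31 [a,b,c=111]: 1001  = hex 9
Output column (row 0 .. row 31) = 00000000011001100000000010011001
Output column grouped in 4s = 0000 0000 0110 0110 0000 0000 1001 1001 = 0x00660099
Convert to decimal digit by digit (value = value*16 + digit):
  0 -> 0
  0*16 + 0 = 0
  0*16 + 6 = 6
  6*16 + 6 = 102
  102*16 + 0 = 1632
  1632*16 + 0 = 26112
  26112*16 + 9 = 417801
  417801*16 + 9 = 6684825
Decimal = 6684825

6684825


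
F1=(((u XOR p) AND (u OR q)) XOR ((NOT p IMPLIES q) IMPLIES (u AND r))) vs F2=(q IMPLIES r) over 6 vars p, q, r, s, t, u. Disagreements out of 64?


F1 = (((u XOR p) AND (u OR q)) XOR ((NOT p IMPLIES q) IMPLIES (u AND r)))
F2 = (q IMPLIES r)
Evaluate both on each of 64 rows (bits = p,q,r,s,t,u):
  row 0 [000000]: F1=1 F2=1 -> 0
  row 1 [000001]: F1=0 F2=1 (differ) -> 1
  row 2 [000010]: F1=1 F2=1 -> 0
  row 3 [000011]: F1=0 F2=1 (differ) -> 1
  row 4 [000100]: F1=1 F2=1 -> 0
  (every remaining row is evaluated the same way; all 64 results are listed next)
Full result column, 8 rows per line (p,q,r fixed per line; s,t,u runs 000..111 left to right):
  rows 0-7 [p,q,r=000]: 01010101  (ones: 4)
  rows 8-15 [p,q,r=001]: 01010101  (ones: 4)
  rows 16-23 [p,q,r=010]: 01010101  (ones: 4)
  rows 24-31 [p,q,r=011]: 11111111  (ones: 8)
  rows 32-39 [p,q,r=100]: 11111111  (ones: 8)
  rows 40-47 [p,q,r=101]: 10101010  (ones: 4)
  rows 48-55 [p,q,r=110]: 10101010  (ones: 4)
  rows 56-63 [p,q,r=111]: 00000000  (ones: 0)
Disagreements = 4+4+4+8+8+4+4+0 = 36

36


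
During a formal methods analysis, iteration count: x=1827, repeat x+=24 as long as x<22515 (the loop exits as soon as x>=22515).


Step 1: x goes from 1827 toward 22515 by 24; the body runs while x<22515, so iterations = ceil((bound-start)/step)
Step 2: Distance=20688
Step 3: ceil(20688/24)=862

862


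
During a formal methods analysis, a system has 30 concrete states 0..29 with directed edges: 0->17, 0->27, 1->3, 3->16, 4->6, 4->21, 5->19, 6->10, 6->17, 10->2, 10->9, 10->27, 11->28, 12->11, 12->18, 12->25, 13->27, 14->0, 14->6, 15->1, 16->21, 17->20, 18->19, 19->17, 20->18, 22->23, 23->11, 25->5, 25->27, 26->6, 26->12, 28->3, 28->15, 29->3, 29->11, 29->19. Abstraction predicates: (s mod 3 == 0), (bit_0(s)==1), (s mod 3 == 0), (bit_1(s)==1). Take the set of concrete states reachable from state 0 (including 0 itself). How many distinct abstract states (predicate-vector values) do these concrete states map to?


BFS from 0:
Concrete reachable: {0, 17, 18, 19, 20, 27}
Abstract via predicates (s mod 3 == 0), (bit_0(s)==1), (s mod 3 == 0), (bit_1(s)==1):
  (0,0,0,0) <- {20}
  (0,1,0,0) <- {17}
  (0,1,0,1) <- {19}
  (1,0,1,0) <- {0}
  (1,0,1,1) <- {18}
  (1,1,1,1) <- {27}
Distinct abstract states = 6

6


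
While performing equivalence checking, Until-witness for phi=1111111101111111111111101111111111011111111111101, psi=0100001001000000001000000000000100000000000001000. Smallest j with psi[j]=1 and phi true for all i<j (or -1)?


(phi U psi) at 0: need smallest j with psi[j]=1 and phi[i]=1 for all i in [0,j).
Scan from step 0:
  step 0: phi=1, psi=0 -> continue
  step 1: psi=1 and phi held for [0,1) -> witness found
Witness step = 1

1


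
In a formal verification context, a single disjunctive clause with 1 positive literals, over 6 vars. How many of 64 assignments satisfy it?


Step 1: Total=2^6=64
Step 2: Unsat when all 1 false: 2^5=32
Step 3: Sat=64-32=32

32


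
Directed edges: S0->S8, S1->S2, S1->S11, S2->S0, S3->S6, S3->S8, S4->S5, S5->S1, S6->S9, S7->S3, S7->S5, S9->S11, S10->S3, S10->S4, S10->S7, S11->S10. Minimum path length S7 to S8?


BFS layer-by-layer from S7:
  dist 0: {S7}
  dist 1: {S3, S5}
  dist 2: {S1, S6, S8}
  -> S8 reached at distance 2
Shortest path length = 2

2


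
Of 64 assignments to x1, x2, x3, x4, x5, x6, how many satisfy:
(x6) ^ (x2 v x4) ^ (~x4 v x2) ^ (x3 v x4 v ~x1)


CNF with 4 clauses over 6 vars (64 assignments).
An assignment satisfies CNF iff every clause has >=1 true literal.
Check each row (bits = x1,x2,x3,x4,x5,x6; clause T/F shown):
  row 0 [000000]: clauses=FFTT -> 0
  row 1 [000001]: clauses=TFTT -> 0
  row 2 [000010]: clauses=FFTT -> 0
  row 3 [000011]: clauses=TFTT -> 0
  row 4 [000100]: clauses=FTFT -> 0
  (every remaining row is evaluated the same way; all 64 results are listed next)
Full result column, 8 rows per line (x1,x2,x3 fixed per line; x4,x5,x6 runs 000..111 left to right):
  rows 0-7 [x1,x2,x3=000]: 00000000  (ones: 0)
  rows 8-15 [x1,x2,x3=001]: 00000000  (ones: 0)
  rows 16-23 [x1,x2,x3=010]: 01010101  (ones: 4)
  rows 24-31 [x1,x2,x3=011]: 01010101  (ones: 4)
  rows 32-39 [x1,x2,x3=100]: 00000000  (ones: 0)
  rows 40-47 [x1,x2,x3=101]: 00000000  (ones: 0)
  rows 48-55 [x1,x2,x3=110]: 00000101  (ones: 2)
  rows 56-63 [x1,x2,x3=111]: 01010101  (ones: 4)
Satisfying assignments = 0+0+4+4+0+0+2+4 = 14

14


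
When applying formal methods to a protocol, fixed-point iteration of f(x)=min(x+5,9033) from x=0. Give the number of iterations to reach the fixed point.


Step 1: x=0, cap=9033, increment=5
Step 2: x grows by 5 each step until capped at 9033; fixed point is x=9033
Step 3: iterations = ceil(9033/5) = 1807

1807


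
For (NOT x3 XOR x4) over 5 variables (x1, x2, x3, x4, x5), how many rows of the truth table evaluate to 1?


Formula: (NOT x3 XOR x4) over 5 vars (32 rows)
Evaluate each row (x1, x2, x3, x4, x5 as bits, MSB first):
  row 0 [00000]: (NOT 0 XOR 0) -> 1
  row 1 [00001]: (NOT 0 XOR 0) -> 1
  row 2 [00010]: (NOT 0 XOR 1) -> 0
  row 3 [00011]: (NOT 0 XOR 1) -> 0
  row 4 [00100]: (NOT 1 XOR 0) -> 0
  row 5 [00101]: (NOT 1 XOR 0) -> 0
  row 6 [00110]: (NOT 1 XOR 1) -> 1
  row 7 [00111]: (NOT 1 XOR 1) -> 1
  row 8 [01000]: (NOT 0 XOR 0) -> 1
  row 9 [01001]: (NOT 0 XOR 0) -> 1
  row 10 [01010]: (NOT 0 XOR 1) -> 0
  row 11 [01011]: (NOT 0 XOR 1) -> 0
  row 12 [01100]: (NOT 1 XOR 0) -> 0
  row 13 [01101]: (NOT 1 XOR 0) -> 0
  row 14 [01110]: (NOT 1 XOR 1) -> 1
  row 15 [01111]: (NOT 1 XOR 1) -> 1
  row 16 [10000]: (NOT 0 XOR 0) -> 1
  row 17 [10001]: (NOT 0 XOR 0) -> 1
  row 18 [10010]: (NOT 0 XOR 1) -> 0
  row 19 [10011]: (NOT 0 XOR 1) -> 0
  row 20 [10100]: (NOT 1 XOR 0) -> 0
  row 21 [10101]: (NOT 1 XOR 0) -> 0
  row 22 [10110]: (NOT 1 XOR 1) -> 1
  row 23 [10111]: (NOT 1 XOR 1) -> 1
  row 24 [11000]: (NOT 0 XOR 0) -> 1
  row 25 [11001]: (NOT 0 XOR 0) -> 1
  row 26 [11010]: (NOT 0 XOR 1) -> 0
  row 27 [11011]: (NOT 0 XOR 1) -> 0
  row 28 [11100]: (NOT 1 XOR 0) -> 0
  row 29 [11101]: (NOT 1 XOR 0) -> 0
  row 30 [11110]: (NOT 1 XOR 1) -> 1
  row 31 [11111]: (NOT 1 XOR 1) -> 1
Full result column, 8 rows per line (x1,x2 fixed per line; x3,x4,x5 runs 000..111 left to right):
  rows 0-7 [x1,x2=00]: 11000011  (ones: 4)
  rows 8-15 [x1,x2=01]: 11000011  (ones: 4)
  rows 16-23 [x1,x2=10]: 11000011  (ones: 4)
  rows 24-31 [x1,x2=11]: 11000011  (ones: 4)
Count of 1-rows = 4+4+4+4 = 16

16


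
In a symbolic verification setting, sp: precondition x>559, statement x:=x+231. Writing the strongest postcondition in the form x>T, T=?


Formula: sp(P, x:=E) = exists old_x. (x = E[old_x/x]) AND P[old_x/x] (old_x is the value of x before the assignment; eliminate old_x by solving x = E[old_x/x] for old_x)
Step 1: Precondition P: x>559, i.e. old_x > 559
Step 2: Assignment gives x = old_x + 231, so old_x = x - 231
Step 3: Substitute into P: x - 231 > 559
Step 4: Simplify: x > 559+231 = 790

790


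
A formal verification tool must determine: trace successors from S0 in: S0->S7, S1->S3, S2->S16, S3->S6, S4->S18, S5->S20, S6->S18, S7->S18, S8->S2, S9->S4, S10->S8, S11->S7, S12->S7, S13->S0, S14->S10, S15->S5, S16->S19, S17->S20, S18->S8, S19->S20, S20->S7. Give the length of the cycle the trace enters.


Trace from S0 until a state repeats:
  S0 -> S7 -> S18 -> S8 -> S2 -> S16 -> S19 -> S20 -> S7
S7 first seen at step 1, revisited at step 8.
Cycle length = 8 - 1 = 7

7


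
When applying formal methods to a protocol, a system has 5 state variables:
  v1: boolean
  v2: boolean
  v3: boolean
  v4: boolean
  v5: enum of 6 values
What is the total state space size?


State space = product of domain sizes of all variables.
Domain sizes:
  v1 (boolean): 2
  v2 (boolean): 2
  v3 (boolean): 2
  v4 (boolean): 2
  v5 (enum of 6 values): 6
Product = 2 * 2 * 2 * 2 * 6 = 96

96


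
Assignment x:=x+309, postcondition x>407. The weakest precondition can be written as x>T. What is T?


Formula: wp(x:=E, P) = P[E/x] (substitute E for x in postcondition)
Step 1: Postcondition: x>407
Step 2: Substitute x+309 for x: x+309>407
Step 3: Solve for x: x > 407-309 = 98

98


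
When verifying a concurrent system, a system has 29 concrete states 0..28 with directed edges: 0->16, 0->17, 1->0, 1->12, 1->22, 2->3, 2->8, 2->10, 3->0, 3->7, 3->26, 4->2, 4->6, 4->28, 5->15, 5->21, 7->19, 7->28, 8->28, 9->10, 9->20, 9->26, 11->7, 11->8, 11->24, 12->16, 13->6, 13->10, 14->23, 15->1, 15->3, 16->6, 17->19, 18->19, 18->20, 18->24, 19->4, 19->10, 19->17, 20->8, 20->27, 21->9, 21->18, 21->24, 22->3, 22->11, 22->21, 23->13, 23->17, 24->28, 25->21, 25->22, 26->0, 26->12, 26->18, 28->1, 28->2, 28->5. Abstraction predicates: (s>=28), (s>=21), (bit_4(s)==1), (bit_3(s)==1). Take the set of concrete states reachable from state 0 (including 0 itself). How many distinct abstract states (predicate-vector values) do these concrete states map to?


BFS from 0:
Concrete reachable: {0, 1, 2, 3, 4, 5, 6, 7, 8, 9, 10, 11, 12, 15, 16, 17, 18, 19, 20, 21, 22, 24, 26, 27, 28}
Abstract via predicates (s>=28), (s>=21), (bit_4(s)==1), (bit_3(s)==1):
  (0,0,0,0) <- {0, 1, 2, 3, 4, 5, 6, 7}
  (0,0,0,1) <- {8, 9, 10, 11, 12, 15}
  (0,0,1,0) <- {16, 17, 18, 19, 20}
  (0,1,1,0) <- {21, 22}
  (0,1,1,1) <- {24, 26, 27}
  (1,1,1,1) <- {28}
Distinct abstract states = 6

6


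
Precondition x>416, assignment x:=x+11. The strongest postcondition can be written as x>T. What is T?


Formula: sp(P, x:=E) = exists old_x. (x = E[old_x/x]) AND P[old_x/x] (old_x is the value of x before the assignment; eliminate old_x by solving x = E[old_x/x] for old_x)
Step 1: Precondition P: x>416, i.e. old_x > 416
Step 2: Assignment gives x = old_x + 11, so old_x = x - 11
Step 3: Substitute into P: x - 11 > 416
Step 4: Simplify: x > 416+11 = 427

427


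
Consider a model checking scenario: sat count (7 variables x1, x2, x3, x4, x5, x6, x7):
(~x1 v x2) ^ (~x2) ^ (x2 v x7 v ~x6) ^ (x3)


CNF with 4 clauses over 7 vars (128 assignments).
An assignment satisfies CNF iff every clause has >=1 true literal.
Check each row (bits = x1,x2,x3,x4,x5,x6,x7; clause T/F shown):
  row 0 [0000000]: clauses=TTTF -> 0
  row 1 [0000001]: clauses=TTTF -> 0
  row 2 [0000010]: clauses=TTFF -> 0
  row 3 [0000011]: clauses=TTTF -> 0
  row 4 [0000100]: clauses=TTTF -> 0
  (every remaining row is evaluated the same way; all 128 results are listed next)
Full result column, 8 rows per line (x1,x2,x3,x4 fixed per line; x5,x6,x7 runs 000..111 left to right):
  rows 0-7 [x1,x2,x3,x4=0000]: 00000000  (ones: 0)
  rows 8-15 [x1,x2,x3,x4=0001]: 00000000  (ones: 0)
  rows 16-23 [x1,x2,x3,x4=0010]: 11011101  (ones: 6)
  rows 24-31 [x1,x2,x3,x4=0011]: 11011101  (ones: 6)
  rows 32-39 [x1,x2,x3,x4=0100]: 00000000  (ones: 0)
  rows 40-47 [x1,x2,x3,x4=0101]: 00000000  (ones: 0)
  rows 48-55 [x1,x2,x3,x4=0110]: 00000000  (ones: 0)
  rows 56-63 [x1,x2,x3,x4=0111]: 00000000  (ones: 0)
  rows 64-71 [x1,x2,x3,x4=1000]: 00000000  (ones: 0)
  rows 72-79 [x1,x2,x3,x4=1001]: 00000000  (ones: 0)
  rows 80-87 [x1,x2,x3,x4=1010]: 00000000  (ones: 0)
  rows 88-95 [x1,x2,x3,x4=1011]: 00000000  (ones: 0)
  rows 96-103 [x1,x2,x3,x4=1100]: 00000000  (ones: 0)
  rows 104-111 [x1,x2,x3,x4=1101]: 00000000  (ones: 0)
  rows 112-119 [x1,x2,x3,x4=1110]: 00000000  (ones: 0)
  rows 120-127 [x1,x2,x3,x4=1111]: 00000000  (ones: 0)
Satisfying assignments = 0+0+6+6+0+0+0+0+0+0+0+0+0+0+0+0 = 12

12


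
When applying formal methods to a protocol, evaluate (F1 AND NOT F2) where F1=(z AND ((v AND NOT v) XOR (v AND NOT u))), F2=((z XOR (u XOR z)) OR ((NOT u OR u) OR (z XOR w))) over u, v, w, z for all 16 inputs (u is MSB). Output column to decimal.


F1 = (z AND ((v AND NOT v) XOR (v AND NOT u)))
F2 = ((z XOR (u XOR z)) OR ((NOT u OR u) OR (z XOR w)))
Counterexample to F1=>F2 is where F1=1 and F2=0.
Evaluate each row (bits = u,v,w,z, MSB first):
  row 0 [0000]: F1=0 F2=1 -> F1&~F2 -> 0
  row 1 [0001]: F1=0 F2=1 -> F1&~F2 -> 0
  row 2 [0010]: F1=0 F2=1 -> F1&~F2 -> 0
  row 3 [0011]: F1=0 F2=1 -> F1&~F2 -> 0
  row 4 [0100]: F1=0 F2=1 -> F1&~F2 -> 0
  row 5 [0101]: F1=1 F2=1 -> F1&~F2 -> 0
  row 6 [0110]: F1=0 F2=1 -> F1&~F2 -> 0
  row 7 [0111]: F1=1 F2=1 -> F1&~F2 -> 0
  row 8 [1000]: F1=0 F2=1 -> F1&~F2 -> 0
  row 9 [1001]: F1=0 F2=1 -> F1&~F2 -> 0
  row 10 [1010]: F1=0 F2=1 -> F1&~F2 -> 0
  row 11 [1011]: F1=0 F2=1 -> F1&~F2 -> 0
  row 12 [1100]: F1=0 F2=1 -> F1&~F2 -> 0
  row 13 [1101]: F1=0 F2=1 -> F1&~F2 -> 0
  row 14 [1110]: F1=0 F2=1 -> F1&~F2 -> 0
  row 15 [1111]: F1=0 F2=1 -> F1&~F2 -> 0
Full result column, 4 rows per line (u,v fixed per line; w,z runs 00..11 left to right):
  rows 0-3 [u,v=00]: 0000  = hex 0
  rows 4-7 [u,v=01]: 0000  = hex 0
  rows 8-11 [u,v=10]: 0000  = hex 0
  rows 12-15 [u,v=11]: 0000  = hex 0
Counterexample vector (row 0 .. row 15) = 0000000000000000
Output column grouped in 4s = 0000 0000 0000 0000 = 0x0000
Convert to decimal digit by digit (value = value*16 + digit):
  0 -> 0
  0*16 + 0 = 0
  0*16 + 0 = 0
  0*16 + 0 = 0
Decimal = 0

0


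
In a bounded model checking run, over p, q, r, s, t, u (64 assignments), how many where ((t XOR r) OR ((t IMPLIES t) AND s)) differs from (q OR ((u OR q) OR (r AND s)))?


F1 = ((t XOR r) OR ((t IMPLIES t) AND s))
F2 = (q OR ((u OR q) OR (r AND s)))
Evaluate both on each of 64 rows (bits = p,q,r,s,t,u):
  row 0 [000000]: F1=0 F2=0 -> 0
  row 1 [000001]: F1=0 F2=1 (differ) -> 1
  row 2 [000010]: F1=1 F2=0 (differ) -> 1
  row 3 [000011]: F1=1 F2=1 -> 0
  row 4 [000100]: F1=1 F2=0 (differ) -> 1
  (every remaining row is evaluated the same way; all 64 results are listed next)
Full result column, 8 rows per line (p,q,r fixed per line; s,t,u runs 000..111 left to right):
  rows 0-7 [p,q,r=000]: 01101010  (ones: 4)
  rows 8-15 [p,q,r=001]: 10010000  (ones: 2)
  rows 16-23 [p,q,r=010]: 11000000  (ones: 2)
  rows 24-31 [p,q,r=011]: 00110000  (ones: 2)
  rows 32-39 [p,q,r=100]: 01101010  (ones: 4)
  rows 40-47 [p,q,r=101]: 10010000  (ones: 2)
  rows 48-55 [p,q,r=110]: 11000000  (ones: 2)
  rows 56-63 [p,q,r=111]: 00110000  (ones: 2)
Disagreements = 4+2+2+2+4+2+2+2 = 20

20


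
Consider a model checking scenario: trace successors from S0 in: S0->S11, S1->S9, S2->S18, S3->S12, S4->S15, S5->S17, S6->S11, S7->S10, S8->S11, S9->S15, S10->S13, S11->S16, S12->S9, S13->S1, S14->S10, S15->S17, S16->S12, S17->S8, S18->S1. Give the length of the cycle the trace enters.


Trace from S0 until a state repeats:
  S0 -> S11 -> S16 -> S12 -> S9 -> S15 -> S17 -> S8 -> S11
S11 first seen at step 1, revisited at step 8.
Cycle length = 8 - 1 = 7

7


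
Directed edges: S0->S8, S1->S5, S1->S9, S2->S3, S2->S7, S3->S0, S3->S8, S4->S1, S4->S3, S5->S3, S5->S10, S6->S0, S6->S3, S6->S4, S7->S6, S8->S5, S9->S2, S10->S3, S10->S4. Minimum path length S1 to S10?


BFS layer-by-layer from S1:
  dist 0: {S1}
  dist 1: {S5, S9}
  dist 2: {S2, S3, S10}
  -> S10 reached at distance 2
Shortest path length = 2

2


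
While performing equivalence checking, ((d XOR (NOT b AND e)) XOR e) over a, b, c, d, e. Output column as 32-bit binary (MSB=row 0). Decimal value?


Formula: ((d XOR (NOT b AND e)) XOR e) over a, b, c, d, e (32 rows)
Evaluate each row (bits = a,b,c,d,e, MSB first):
  row 0 [00000]: ((0 XOR (NOT 0 AND 0)) XOR 0) -> 0
  row 1 [00001]: ((0 XOR (NOT 0 AND 1)) XOR 1) -> 0
  row 2 [00010]: ((1 XOR (NOT 0 AND 0)) XOR 0) -> 1
  row 3 [00011]: ((1 XOR (NOT 0 AND 1)) XOR 1) -> 1
  row 4 [00100]: ((0 XOR (NOT 0 AND 0)) XOR 0) -> 0
  row 5 [00101]: ((0 XOR (NOT 0 AND 1)) XOR 1) -> 0
  row 6 [00110]: ((1 XOR (NOT 0 AND 0)) XOR 0) -> 1
  row 7 [00111]: ((1 XOR (NOT 0 AND 1)) XOR 1) -> 1
  row 8 [01000]: ((0 XOR (NOT 1 AND 0)) XOR 0) -> 0
  row 9 [01001]: ((0 XOR (NOT 1 AND 1)) XOR 1) -> 1
  row 10 [01010]: ((1 XOR (NOT 1 AND 0)) XOR 0) -> 1
  row 11 [01011]: ((1 XOR (NOT 1 AND 1)) XOR 1) -> 0
  row 12 [01100]: ((0 XOR (NOT 1 AND 0)) XOR 0) -> 0
  row 13 [01101]: ((0 XOR (NOT 1 AND 1)) XOR 1) -> 1
  row 14 [01110]: ((1 XOR (NOT 1 AND 0)) XOR 0) -> 1
  row 15 [01111]: ((1 XOR (NOT 1 AND 1)) XOR 1) -> 0
  row 16 [10000]: ((0 XOR (NOT 0 AND 0)) XOR 0) -> 0
  row 17 [10001]: ((0 XOR (NOT 0 AND 1)) XOR 1) -> 0
  row 18 [10010]: ((1 XOR (NOT 0 AND 0)) XOR 0) -> 1
  row 19 [10011]: ((1 XOR (NOT 0 AND 1)) XOR 1) -> 1
  row 20 [10100]: ((0 XOR (NOT 0 AND 0)) XOR 0) -> 0
  row 21 [10101]: ((0 XOR (NOT 0 AND 1)) XOR 1) -> 0
  row 22 [10110]: ((1 XOR (NOT 0 AND 0)) XOR 0) -> 1
  row 23 [10111]: ((1 XOR (NOT 0 AND 1)) XOR 1) -> 1
  row 24 [11000]: ((0 XOR (NOT 1 AND 0)) XOR 0) -> 0
  row 25 [11001]: ((0 XOR (NOT 1 AND 1)) XOR 1) -> 1
  row 26 [11010]: ((1 XOR (NOT 1 AND 0)) XOR 0) -> 1
  row 27 [11011]: ((1 XOR (NOT 1 AND 1)) XOR 1) -> 0
  row 28 [11100]: ((0 XOR (NOT 1 AND 0)) XOR 0) -> 0
  row 29 [11101]: ((0 XOR (NOT 1 AND 1)) XOR 1) -> 1
  row 30 [11110]: ((1 XOR (NOT 1 AND 0)) XOR 0) -> 1
  row 31 [11111]: ((1 XOR (NOT 1 AND 1)) XOR 1) -> 0
Full result column, 4 rows per line (a,b,c fixed per line; d,e runs 00..11 left to right):
  rows 0-3 [a,b,c=000]: 0011  = hex 3
  rows 4-7 [a,b,c=001]: 0011  = hex 3
  rows 8-11 [a,b,c=010]: 0110  = hex 6
  rows 12-15 [a,b,c=011]: 0110  = hex 6
  rows 16-19 [a,b,c=100]: 0011  = hex 3
  rows 20-23 [a,b,c=101]: 0011  = hex 3
  rows 24-27 [a,b,c=110]: 0110  = hex 6
  rows 28-31 [a,b,c=111]: 0110  = hex 6
Output column (row 0 .. row 31) = 00110011011001100011001101100110
Output column grouped in 4s = 0011 0011 0110 0110 0011 0011 0110 0110 = 0x33663366
Convert to decimal digit by digit (value = value*16 + digit):
  3 -> 3
  3*16 + 3 = 51
  51*16 + 6 = 822
  822*16 + 6 = 13158
  13158*16 + 3 = 210531
  210531*16 + 3 = 3368499
  3368499*16 + 6 = 53895990
  53895990*16 + 6 = 862335846
Decimal = 862335846

862335846


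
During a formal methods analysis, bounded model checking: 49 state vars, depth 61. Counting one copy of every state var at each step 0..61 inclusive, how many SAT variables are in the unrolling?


BMC unrolls to depth k, creating one copy of each state var for steps 0..k.
Step count = 61 + 1 = 62 (steps 0 through 61)
Vars per step = 49
Total = 49 * 62 = 3038

3038


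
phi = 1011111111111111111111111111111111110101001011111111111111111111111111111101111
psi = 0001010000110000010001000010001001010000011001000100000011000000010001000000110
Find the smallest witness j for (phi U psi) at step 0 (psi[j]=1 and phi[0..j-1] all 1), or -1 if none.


(phi U psi) at 0: need smallest j with psi[j]=1 and phi[i]=1 for all i in [0,j).
Scan from step 0:
  step 0: phi=1, psi=0 -> continue
  step 1: phi=0 -> phi-prefix broken from here
  step 3: psi=1 but phi already failed -> not a witness
  step 5: psi=1 but phi already failed -> not a witness
  step 10: psi=1 but phi already failed -> not a witness
  step 11: psi=1 but phi already failed -> not a witness
  step 17: psi=1 but phi already failed -> not a witness
  step 21: psi=1 but phi already failed -> not a witness
  step 26: psi=1 but phi already failed -> not a witness
  step 30: psi=1 but phi already failed -> not a witness
  step 33: psi=1 but phi already failed -> not a witness
  step 35: psi=1 but phi already failed -> not a witness
  step 41: psi=1 but phi already failed -> not a witness
  step 42: psi=1 but phi already failed -> not a witness
  step 45: psi=1 but phi already failed -> not a witness
  step 49: psi=1 but phi already failed -> not a witness
  step 56: psi=1 but phi already failed -> not a witness
  step 57: psi=1 but phi already failed -> not a witness
  step 65: psi=1 but phi already failed -> not a witness
  step 69: psi=1 but phi already failed -> not a witness
  step 76: psi=1 but phi already failed -> not a witness
  step 77: psi=1 but phi already failed -> not a witness
  end of trace: no witness -> -1
Witness step = -1

-1


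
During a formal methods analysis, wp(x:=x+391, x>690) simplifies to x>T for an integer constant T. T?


Formula: wp(x:=E, P) = P[E/x] (substitute E for x in postcondition)
Step 1: Postcondition: x>690
Step 2: Substitute x+391 for x: x+391>690
Step 3: Solve for x: x > 690-391 = 299

299


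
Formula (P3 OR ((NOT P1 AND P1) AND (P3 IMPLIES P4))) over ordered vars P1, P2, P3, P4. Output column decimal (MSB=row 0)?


Formula: (P3 OR ((NOT P1 AND P1) AND (P3 IMPLIES P4))) over P1, P2, P3, P4 (16 rows)
Evaluate each row (bits = P1,P2,P3,P4, MSB first):
  row 0 [0000]: (0 OR ((NOT 0 AND 0) AND (0 IMPLIES 0))) -> 0
  row 1 [0001]: (0 OR ((NOT 0 AND 0) AND (0 IMPLIES 1))) -> 0
  row 2 [0010]: (1 OR ((NOT 0 AND 0) AND (1 IMPLIES 0))) -> 1
  row 3 [0011]: (1 OR ((NOT 0 AND 0) AND (1 IMPLIES 1))) -> 1
  row 4 [0100]: (0 OR ((NOT 0 AND 0) AND (0 IMPLIES 0))) -> 0
  row 5 [0101]: (0 OR ((NOT 0 AND 0) AND (0 IMPLIES 1))) -> 0
  row 6 [0110]: (1 OR ((NOT 0 AND 0) AND (1 IMPLIES 0))) -> 1
  row 7 [0111]: (1 OR ((NOT 0 AND 0) AND (1 IMPLIES 1))) -> 1
  row 8 [1000]: (0 OR ((NOT 1 AND 1) AND (0 IMPLIES 0))) -> 0
  row 9 [1001]: (0 OR ((NOT 1 AND 1) AND (0 IMPLIES 1))) -> 0
  row 10 [1010]: (1 OR ((NOT 1 AND 1) AND (1 IMPLIES 0))) -> 1
  row 11 [1011]: (1 OR ((NOT 1 AND 1) AND (1 IMPLIES 1))) -> 1
  row 12 [1100]: (0 OR ((NOT 1 AND 1) AND (0 IMPLIES 0))) -> 0
  row 13 [1101]: (0 OR ((NOT 1 AND 1) AND (0 IMPLIES 1))) -> 0
  row 14 [1110]: (1 OR ((NOT 1 AND 1) AND (1 IMPLIES 0))) -> 1
  row 15 [1111]: (1 OR ((NOT 1 AND 1) AND (1 IMPLIES 1))) -> 1
Full result column, 4 rows per line (P1,P2 fixed per line; P3,P4 runs 00..11 left to right):
  rows 0-3 [P1,P2=00]: 0011  = hex 3
  rows 4-7 [P1,P2=01]: 0011  = hex 3
  rows 8-11 [P1,P2=10]: 0011  = hex 3
  rows 12-15 [P1,P2=11]: 0011  = hex 3
Output column (row 0 .. row 15) = 0011001100110011
Output column grouped in 4s = 0011 0011 0011 0011 = 0x3333
Convert to decimal digit by digit (value = value*16 + digit):
  3 -> 3
  3*16 + 3 = 51
  51*16 + 3 = 819
  819*16 + 3 = 13107
Decimal = 13107

13107


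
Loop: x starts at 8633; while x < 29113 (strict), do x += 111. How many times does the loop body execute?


Step 1: x goes from 8633 toward 29113 by 111; the body runs while x<29113, so iterations = ceil((bound-start)/step)
Step 2: Distance=20480
Step 3: ceil(20480/111)=185

185


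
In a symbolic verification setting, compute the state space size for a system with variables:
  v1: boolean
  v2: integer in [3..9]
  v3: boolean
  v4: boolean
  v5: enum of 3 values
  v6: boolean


State space = product of domain sizes of all variables.
Domain sizes:
  v1 (boolean): 2
  v2 (integer in [3..9]): 7
  v3 (boolean): 2
  v4 (boolean): 2
  v5 (enum of 3 values): 3
  v6 (boolean): 2
Product = 2 * 7 * 2 * 2 * 3 * 2 = 336

336


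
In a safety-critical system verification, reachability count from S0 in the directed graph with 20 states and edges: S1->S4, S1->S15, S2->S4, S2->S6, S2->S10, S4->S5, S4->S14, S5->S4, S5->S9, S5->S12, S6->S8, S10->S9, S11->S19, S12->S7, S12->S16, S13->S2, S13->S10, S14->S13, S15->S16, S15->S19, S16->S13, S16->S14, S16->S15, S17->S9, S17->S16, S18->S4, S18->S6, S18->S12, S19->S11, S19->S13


BFS from S0:
  layer 0: {S0}
Reachable set: {S0}
Count = 1

1


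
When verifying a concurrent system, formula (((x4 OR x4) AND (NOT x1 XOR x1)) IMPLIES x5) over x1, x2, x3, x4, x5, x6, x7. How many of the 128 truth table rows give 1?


Formula: (((x4 OR x4) AND (NOT x1 XOR x1)) IMPLIES x5) over 7 vars (128 rows)
Evaluate each row (x1, x2, x3, x4, x5, x6, x7 as bits, MSB first):
  row 0 [0000000]: (((0 OR 0) AND (NOT 0 XOR 0)) IMPLIES 0) -> 1
  row 1 [0000001]: (((0 OR 0) AND (NOT 0 XOR 0)) IMPLIES 0) -> 1
  row 2 [0000010]: (((0 OR 0) AND (NOT 0 XOR 0)) IMPLIES 0) -> 1
  row 3 [0000011]: (((0 OR 0) AND (NOT 0 XOR 0)) IMPLIES 0) -> 1
  row 4 [0000100]: (((0 OR 0) AND (NOT 0 XOR 0)) IMPLIES 1) -> 1
  (every remaining row is evaluated the same way; all 128 results are listed next)
Full result column, 8 rows per line (x1,x2,x3,x4 fixed per line; x5,x6,x7 runs 000..111 left to right):
  rows 0-7 [x1,x2,x3,x4=0000]: 11111111  (ones: 8)
  rows 8-15 [x1,x2,x3,x4=0001]: 00001111  (ones: 4)
  rows 16-23 [x1,x2,x3,x4=0010]: 11111111  (ones: 8)
  rows 24-31 [x1,x2,x3,x4=0011]: 00001111  (ones: 4)
  rows 32-39 [x1,x2,x3,x4=0100]: 11111111  (ones: 8)
  rows 40-47 [x1,x2,x3,x4=0101]: 00001111  (ones: 4)
  rows 48-55 [x1,x2,x3,x4=0110]: 11111111  (ones: 8)
  rows 56-63 [x1,x2,x3,x4=0111]: 00001111  (ones: 4)
  rows 64-71 [x1,x2,x3,x4=1000]: 11111111  (ones: 8)
  rows 72-79 [x1,x2,x3,x4=1001]: 00001111  (ones: 4)
  rows 80-87 [x1,x2,x3,x4=1010]: 11111111  (ones: 8)
  rows 88-95 [x1,x2,x3,x4=1011]: 00001111  (ones: 4)
  rows 96-103 [x1,x2,x3,x4=1100]: 11111111  (ones: 8)
  rows 104-111 [x1,x2,x3,x4=1101]: 00001111  (ones: 4)
  rows 112-119 [x1,x2,x3,x4=1110]: 11111111  (ones: 8)
  rows 120-127 [x1,x2,x3,x4=1111]: 00001111  (ones: 4)
Count of 1-rows = 8+4+8+4+8+4+8+4+8+4+8+4+8+4+8+4 = 96

96
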